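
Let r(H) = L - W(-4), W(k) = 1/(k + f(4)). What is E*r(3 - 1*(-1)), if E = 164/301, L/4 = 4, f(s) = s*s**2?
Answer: 5617/645 ≈ 8.7085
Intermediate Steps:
f(s) = s**3
W(k) = 1/(64 + k) (W(k) = 1/(k + 4**3) = 1/(k + 64) = 1/(64 + k))
L = 16 (L = 4*4 = 16)
r(H) = 959/60 (r(H) = 16 - 1/(64 - 4) = 16 - 1/60 = 959/60)
E = 164/301 (E = 164*(1/301) = 164/301 ≈ 0.54485)
E*r(3 - 1*(-1)) = (164/301)*(959/60) = 5617/645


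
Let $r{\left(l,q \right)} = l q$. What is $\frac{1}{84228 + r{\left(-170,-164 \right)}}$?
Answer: $\frac{1}{112108} \approx 8.92 \cdot 10^{-6}$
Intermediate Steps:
$\frac{1}{84228 + r{\left(-170,-164 \right)}} = \frac{1}{84228 - -27880} = \frac{1}{84228 + 27880} = \frac{1}{112108}$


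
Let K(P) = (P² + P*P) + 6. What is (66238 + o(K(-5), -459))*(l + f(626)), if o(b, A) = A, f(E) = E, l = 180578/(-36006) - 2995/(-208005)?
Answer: 1456825886597014/35663943 ≈ 4.0849e+7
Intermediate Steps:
l = -1248442964/249647601 (l = 180578*(-1/36006) - 2995*(-1/208005) = -90289/18003 + 599/41601 = -1248442964/249647601 ≈ -5.0008)
K(P) = 6 + 2*P² (K(P) = (P² + P²) + 6 = 2*P² + 6 = 6 + 2*P²)
(66238 + o(K(-5), -459))*(l + f(626)) = (66238 - 459)*(-1248442964/249647601 + 626) = 65779*(155030955262/249647601) = 1456825886597014/35663943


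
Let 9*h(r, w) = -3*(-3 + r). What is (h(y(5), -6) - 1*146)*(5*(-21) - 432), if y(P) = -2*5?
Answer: 76075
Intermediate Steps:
y(P) = -10
h(r, w) = 1 - r/3 (h(r, w) = (-3*(-3 + r))/9 = (9 - 3*r)/9 = 1 - r/3)
(h(y(5), -6) - 1*146)*(5*(-21) - 432) = ((1 - ⅓*(-10)) - 1*146)*(5*(-21) - 432) = ((1 + 10/3) - 146)*(-105 - 432) = (13/3 - 146)*(-537) = -425/3*(-537) = 76075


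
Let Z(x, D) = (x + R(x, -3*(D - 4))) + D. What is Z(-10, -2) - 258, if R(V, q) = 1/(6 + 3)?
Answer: -2429/9 ≈ -269.89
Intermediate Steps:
R(V, q) = ⅑ (R(V, q) = 1/9 = ⅑)
Z(x, D) = ⅑ + D + x (Z(x, D) = (x + ⅑) + D = (⅑ + x) + D = ⅑ + D + x)
Z(-10, -2) - 258 = (⅑ - 2 - 10) - 258 = -107/9 - 258 = -2429/9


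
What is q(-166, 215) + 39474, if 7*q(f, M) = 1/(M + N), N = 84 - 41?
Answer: 71290045/1806 ≈ 39474.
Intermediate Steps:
N = 43
q(f, M) = 1/(7*(43 + M)) (q(f, M) = 1/(7*(M + 43)) = 1/(7*(43 + M)))
q(-166, 215) + 39474 = 1/(7*(43 + 215)) + 39474 = (⅐)/258 + 39474 = (⅐)*(1/258) + 39474 = 1/1806 + 39474 = 71290045/1806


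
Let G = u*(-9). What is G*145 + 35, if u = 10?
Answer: -13015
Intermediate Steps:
G = -90 (G = 10*(-9) = -90)
G*145 + 35 = -90*145 + 35 = -13050 + 35 = -13015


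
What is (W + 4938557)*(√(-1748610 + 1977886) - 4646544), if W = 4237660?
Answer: -42637696044048 + 789154662*√31 ≈ -4.2633e+13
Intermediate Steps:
(W + 4938557)*(√(-1748610 + 1977886) - 4646544) = (4237660 + 4938557)*(√(-1748610 + 1977886) - 4646544) = 9176217*(√229276 - 4646544) = 9176217*(86*√31 - 4646544) = 9176217*(-4646544 + 86*√31) = -42637696044048 + 789154662*√31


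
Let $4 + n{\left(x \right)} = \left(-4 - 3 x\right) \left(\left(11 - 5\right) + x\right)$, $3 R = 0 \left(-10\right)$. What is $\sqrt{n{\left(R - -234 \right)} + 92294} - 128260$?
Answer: $-128260 + 5 i \sqrt{3086} \approx -1.2826 \cdot 10^{5} + 277.76 i$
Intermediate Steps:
$R = 0$ ($R = \frac{0 \left(-10\right)}{3} = \frac{1}{3} \cdot 0 = 0$)
$n{\left(x \right)} = -4 + \left(-4 - 3 x\right) \left(6 + x\right)$ ($n{\left(x \right)} = -4 + \left(-4 - 3 x\right) \left(\left(11 - 5\right) + x\right) = -4 + \left(-4 - 3 x\right) \left(6 + x\right)$)
$\sqrt{n{\left(R - -234 \right)} + 92294} - 128260 = \sqrt{\left(-28 - 22 \left(0 - -234\right) - 3 \left(0 - -234\right)^{2}\right) + 92294} - 128260 = \sqrt{\left(-28 - 22 \left(0 + 234\right) - 3 \left(0 + 234\right)^{2}\right) + 92294} - 128260 = \sqrt{\left(-28 - 5148 - 3 \cdot 234^{2}\right) + 92294} - 128260 = \sqrt{\left(-28 - 5148 - 164268\right) + 92294} - 128260 = \sqrt{-169444 + 92294} - 128260 = \sqrt{-77150} - 128260 = 5 i \sqrt{3086} - 128260 = -128260 + 5 i \sqrt{3086}$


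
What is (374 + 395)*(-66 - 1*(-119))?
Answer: 40757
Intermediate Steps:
(374 + 395)*(-66 - 1*(-119)) = 769*(-66 + 119) = 769*53 = 40757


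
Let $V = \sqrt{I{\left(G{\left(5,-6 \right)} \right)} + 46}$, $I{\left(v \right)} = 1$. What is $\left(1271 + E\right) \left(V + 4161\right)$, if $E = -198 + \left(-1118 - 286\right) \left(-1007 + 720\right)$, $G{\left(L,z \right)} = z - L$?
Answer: $1681131381 + 404021 \sqrt{47} \approx 1.6839 \cdot 10^{9}$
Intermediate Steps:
$E = 402750$ ($E = -198 - -402948 = -198 + 402948 = 402750$)
$V = \sqrt{47}$ ($V = \sqrt{1 + 46} = \sqrt{47} \approx 6.8557$)
$\left(1271 + E\right) \left(V + 4161\right) = \left(1271 + 402750\right) \left(\sqrt{47} + 4161\right) = 404021 \left(4161 + \sqrt{47}\right) = 1681131381 + 404021 \sqrt{47}$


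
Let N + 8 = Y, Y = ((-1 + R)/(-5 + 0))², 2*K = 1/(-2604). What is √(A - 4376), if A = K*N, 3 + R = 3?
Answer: I*√741821011302/13020 ≈ 66.151*I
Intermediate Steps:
R = 0 (R = -3 + 3 = 0)
K = -1/5208 (K = (½)/(-2604) = (½)*(-1/2604) = -1/5208 ≈ -0.00019201)
Y = 1/25 (Y = ((-1 + 0)/(-5 + 0))² = (-1/(-5))² = (-1*(-⅕))² = (⅕)² = 1/25 ≈ 0.040000)
N = -199/25 (N = -8 + 1/25 = -199/25 ≈ -7.9600)
A = 199/130200 (A = -1/5208*(-199/25) = 199/130200 ≈ 0.0015284)
√(A - 4376) = √(199/130200 - 4376) = √(-569755001/130200) = I*√741821011302/13020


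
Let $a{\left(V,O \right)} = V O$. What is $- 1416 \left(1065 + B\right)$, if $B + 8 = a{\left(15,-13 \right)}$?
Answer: $-1220592$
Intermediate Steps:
$a{\left(V,O \right)} = O V$
$B = -203$ ($B = -8 - 195 = -203$)
$- 1416 \left(1065 + B\right) = - 1416 \left(1065 - 203\right) = \left(-1416\right) 862 = -1220592$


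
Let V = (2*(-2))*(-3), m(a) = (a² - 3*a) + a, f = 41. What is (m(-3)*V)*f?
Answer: 7380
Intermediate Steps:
m(a) = a² - 2*a
V = 12 (V = -4*(-3) = 12)
(m(-3)*V)*f = (-3*(-2 - 3)*12)*41 = (-3*(-5)*12)*41 = (15*12)*41 = 180*41 = 7380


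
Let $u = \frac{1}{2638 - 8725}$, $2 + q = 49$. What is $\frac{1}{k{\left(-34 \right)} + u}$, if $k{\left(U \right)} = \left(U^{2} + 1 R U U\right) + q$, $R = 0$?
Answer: $\frac{6087}{7322660} \approx 0.00083126$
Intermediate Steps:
$q = 47$ ($q = -2 + 49 = 47$)
$u = - \frac{1}{6087}$ ($u = \frac{1}{-6087} = - \frac{1}{6087} \approx -0.00016428$)
$k{\left(U \right)} = 47 + U^{2}$ ($k{\left(U \right)} = \left(U^{2} + 1 \cdot 0 U U\right) + 47 = \left(U^{2} + 0 U U\right) + 47 = \left(U^{2} + 0 U\right) + 47 = \left(U^{2} + 0\right) + 47 = U^{2} + 47 = 47 + U^{2}$)
$\frac{1}{k{\left(-34 \right)} + u} = \frac{1}{\left(47 + \left(-34\right)^{2}\right) - \frac{1}{6087}} = \frac{1}{\left(47 + 1156\right) - \frac{1}{6087}} = \frac{1}{1203 - \frac{1}{6087}} = \frac{1}{\frac{7322660}{6087}} = \frac{6087}{7322660}$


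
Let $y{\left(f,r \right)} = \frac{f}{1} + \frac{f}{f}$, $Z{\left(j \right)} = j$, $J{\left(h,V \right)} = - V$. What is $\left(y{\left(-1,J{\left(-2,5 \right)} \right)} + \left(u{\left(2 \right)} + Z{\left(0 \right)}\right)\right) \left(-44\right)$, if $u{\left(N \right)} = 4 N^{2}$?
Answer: $-704$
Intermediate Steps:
$y{\left(f,r \right)} = 1 + f$ ($y{\left(f,r \right)} = f 1 + 1 = f + 1 = 1 + f$)
$\left(y{\left(-1,J{\left(-2,5 \right)} \right)} + \left(u{\left(2 \right)} + Z{\left(0 \right)}\right)\right) \left(-44\right) = \left(\left(1 - 1\right) + \left(4 \cdot 2^{2} + 0\right)\right) \left(-44\right) = \left(0 + \left(4 \cdot 4 + 0\right)\right) \left(-44\right) = \left(0 + \left(16 + 0\right)\right) \left(-44\right) = \left(0 + 16\right) \left(-44\right) = 16 \left(-44\right) = -704$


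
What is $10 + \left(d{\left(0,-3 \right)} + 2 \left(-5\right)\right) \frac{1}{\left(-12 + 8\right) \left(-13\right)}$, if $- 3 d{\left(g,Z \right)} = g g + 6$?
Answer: $\frac{127}{13} \approx 9.7692$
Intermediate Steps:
$d{\left(g,Z \right)} = -2 - \frac{g^{2}}{3}$ ($d{\left(g,Z \right)} = - \frac{g g + 6}{3} = - \frac{g^{2} + 6}{3} = - \frac{6 + g^{2}}{3} = -2 - \frac{g^{2}}{3}$)
$10 + \left(d{\left(0,-3 \right)} + 2 \left(-5\right)\right) \frac{1}{\left(-12 + 8\right) \left(-13\right)} = 10 + \left(\left(-2 - \frac{0^{2}}{3}\right) + 2 \left(-5\right)\right) \frac{1}{\left(-12 + 8\right) \left(-13\right)} = 10 + \left(\left(-2 - 0\right) - 10\right) \frac{1}{-4} \left(- \frac{1}{13}\right) = 10 + \left(\left(-2 + 0\right) - 10\right) \left(\left(- \frac{1}{4}\right) \left(- \frac{1}{13}\right)\right) = 10 + \left(-2 - 10\right) \frac{1}{52} = 10 - \frac{3}{13} = \frac{127}{13}$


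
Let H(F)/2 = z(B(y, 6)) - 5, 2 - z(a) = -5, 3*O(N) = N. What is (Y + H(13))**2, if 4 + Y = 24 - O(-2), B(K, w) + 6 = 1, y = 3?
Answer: 5476/9 ≈ 608.44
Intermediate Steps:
B(K, w) = -5 (B(K, w) = -6 + 1 = -5)
O(N) = N/3
z(a) = 7 (z(a) = 2 - 1*(-5) = 2 + 5 = 7)
Y = 62/3 (Y = -4 + (24 - (-2)/3) = -4 + (24 - 1*(-2/3)) = -4 + (24 + 2/3) = -4 + 74/3 = 62/3 ≈ 20.667)
H(F) = 4 (H(F) = 2*(7 - 5) = 2*2 = 4)
(Y + H(13))**2 = (62/3 + 4)**2 = (74/3)**2 = 5476/9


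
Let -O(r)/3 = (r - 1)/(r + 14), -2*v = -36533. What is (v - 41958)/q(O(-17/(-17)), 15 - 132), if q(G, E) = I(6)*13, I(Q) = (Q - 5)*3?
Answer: -47383/78 ≈ -607.47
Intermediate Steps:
v = 36533/2 (v = -½*(-36533) = 36533/2 ≈ 18267.)
I(Q) = -15 + 3*Q (I(Q) = (-5 + Q)*3 = -15 + 3*Q)
O(r) = -3*(-1 + r)/(14 + r) (O(r) = -3*(r - 1)/(r + 14) = -3*(-1 + r)/(14 + r))
q(G, E) = 39 (q(G, E) = (-15 + 3*6)*13 = (-15 + 18)*13 = 3*13 = 39)
(v - 41958)/q(O(-17/(-17)), 15 - 132) = (36533/2 - 41958)/39 = -47383/2*1/39 = -47383/78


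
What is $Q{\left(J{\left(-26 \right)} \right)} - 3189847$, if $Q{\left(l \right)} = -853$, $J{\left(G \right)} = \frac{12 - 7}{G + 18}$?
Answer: $-3190700$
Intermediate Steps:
$J{\left(G \right)} = \frac{5}{18 + G}$
$Q{\left(J{\left(-26 \right)} \right)} - 3189847 = -853 - 3189847 = -3190700$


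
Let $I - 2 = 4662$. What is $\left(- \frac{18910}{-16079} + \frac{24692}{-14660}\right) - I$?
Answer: $- \frac{274877301757}{58929535} \approx -4664.5$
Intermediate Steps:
$I = 4664$ ($I = 2 + 4662 = 4664$)
$\left(- \frac{18910}{-16079} + \frac{24692}{-14660}\right) - I = \left(- \frac{18910}{-16079} + \frac{24692}{-14660}\right) - 4664 = \left(\left(-18910\right) \left(- \frac{1}{16079}\right) + 24692 \left(- \frac{1}{14660}\right)\right) - 4664 = \left(\frac{18910}{16079} - \frac{6173}{3665}\right) - 4664 = - \frac{29950517}{58929535} - 4664 = - \frac{274877301757}{58929535}$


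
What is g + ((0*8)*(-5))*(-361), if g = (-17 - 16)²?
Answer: 1089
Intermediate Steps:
g = 1089 (g = (-33)² = 1089)
g + ((0*8)*(-5))*(-361) = 1089 + ((0*8)*(-5))*(-361) = 1089 + (0*(-5))*(-361) = 1089 + 0*(-361) = 1089 + 0 = 1089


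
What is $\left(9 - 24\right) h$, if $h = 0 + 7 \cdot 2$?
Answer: $-210$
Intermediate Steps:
$h = 14$ ($h = 0 + 14 = 14$)
$\left(9 - 24\right) h = \left(9 - 24\right) 14 = \left(-15\right) 14 = -210$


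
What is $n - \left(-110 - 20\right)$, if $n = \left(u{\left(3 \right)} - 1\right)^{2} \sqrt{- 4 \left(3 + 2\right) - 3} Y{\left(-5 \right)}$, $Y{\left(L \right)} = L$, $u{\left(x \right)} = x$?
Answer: $130 - 20 i \sqrt{23} \approx 130.0 - 95.917 i$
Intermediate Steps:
$n = - 20 i \sqrt{23}$ ($n = \left(3 - 1\right)^{2} \sqrt{- 4 \left(3 + 2\right) - 3} \left(-5\right) = 2^{2} \sqrt{\left(-4\right) 5 - 3} \left(-5\right) = 4 \sqrt{-20 - 3} \left(-5\right) = 4 \sqrt{-23} \left(-5\right) = 4 i \sqrt{23} \left(-5\right) = - 20 i \sqrt{23} \approx - 95.917 i$)
$n - \left(-110 - 20\right) = - 20 i \sqrt{23} - \left(-110 - 20\right) = - 20 i \sqrt{23} - -130 = - 20 i \sqrt{23} + 130 = 130 - 20 i \sqrt{23}$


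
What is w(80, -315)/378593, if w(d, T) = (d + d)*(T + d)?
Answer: -37600/378593 ≈ -0.099315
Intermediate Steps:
w(d, T) = 2*d*(T + d) (w(d, T) = (2*d)*(T + d) = 2*d*(T + d))
w(80, -315)/378593 = (2*80*(-315 + 80))/378593 = (2*80*(-235))*(1/378593) = -37600*1/378593 = -37600/378593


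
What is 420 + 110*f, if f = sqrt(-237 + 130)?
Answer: 420 + 110*I*sqrt(107) ≈ 420.0 + 1137.8*I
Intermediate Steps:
f = I*sqrt(107) (f = sqrt(-107) = I*sqrt(107) ≈ 10.344*I)
420 + 110*f = 420 + 110*(I*sqrt(107)) = 420 + 110*I*sqrt(107)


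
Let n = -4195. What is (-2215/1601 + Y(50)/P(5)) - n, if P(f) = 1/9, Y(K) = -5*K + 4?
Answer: 3169366/1601 ≈ 1979.6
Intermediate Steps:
Y(K) = 4 - 5*K
P(f) = ⅑
(-2215/1601 + Y(50)/P(5)) - n = (-2215/1601 + (4 - 5*50)/(⅑)) - 1*(-4195) = (-2215*1/1601 + (4 - 250)*9) + 4195 = (-2215/1601 - 246*9) + 4195 = (-2215/1601 - 2214) + 4195 = -3546829/1601 + 4195 = 3169366/1601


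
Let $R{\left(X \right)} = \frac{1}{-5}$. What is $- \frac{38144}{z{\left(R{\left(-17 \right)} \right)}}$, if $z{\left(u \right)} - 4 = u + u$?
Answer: $- \frac{95360}{9} \approx -10596.0$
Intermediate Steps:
$R{\left(X \right)} = - \frac{1}{5}$
$z{\left(u \right)} = 4 + 2 u$ ($z{\left(u \right)} = 4 + \left(u + u\right) = 4 + 2 u$)
$- \frac{38144}{z{\left(R{\left(-17 \right)} \right)}} = - \frac{38144}{4 + 2 \left(- \frac{1}{5}\right)} = - \frac{38144}{4 - \frac{2}{5}} = - \frac{38144}{\frac{18}{5}} = \left(-38144\right) \frac{5}{18} = - \frac{95360}{9}$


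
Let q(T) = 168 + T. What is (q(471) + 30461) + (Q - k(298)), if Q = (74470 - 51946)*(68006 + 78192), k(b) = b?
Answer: 3292994554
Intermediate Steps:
Q = 3292963752 (Q = 22524*146198 = 3292963752)
(q(471) + 30461) + (Q - k(298)) = ((168 + 471) + 30461) + (3292963752 - 1*298) = (639 + 30461) + (3292963752 - 298) = 31100 + 3292963454 = 3292994554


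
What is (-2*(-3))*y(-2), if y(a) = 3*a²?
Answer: 72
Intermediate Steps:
(-2*(-3))*y(-2) = (-2*(-3))*(3*(-2)²) = 6*(3*4) = 6*12 = 72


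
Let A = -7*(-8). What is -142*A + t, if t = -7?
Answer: -7959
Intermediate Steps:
A = 56
-142*A + t = -142*56 - 7 = -7952 - 7 = -7959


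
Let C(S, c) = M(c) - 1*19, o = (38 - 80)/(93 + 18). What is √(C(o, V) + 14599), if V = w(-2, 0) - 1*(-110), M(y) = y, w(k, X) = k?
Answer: 12*√102 ≈ 121.19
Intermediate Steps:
V = 108 (V = -2 - 1*(-110) = -2 + 110 = 108)
o = -14/37 (o = -42/111 = -42*1/111 = -14/37 ≈ -0.37838)
C(S, c) = -19 + c (C(S, c) = c - 1*19 = c - 19 = -19 + c)
√(C(o, V) + 14599) = √((-19 + 108) + 14599) = √(89 + 14599) = √14688 = 12*√102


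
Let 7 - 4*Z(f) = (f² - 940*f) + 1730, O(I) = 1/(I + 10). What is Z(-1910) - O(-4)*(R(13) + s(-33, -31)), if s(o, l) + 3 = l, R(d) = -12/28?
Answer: -114349201/84 ≈ -1.3613e+6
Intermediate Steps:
R(d) = -3/7 (R(d) = -12*1/28 = -3/7)
O(I) = 1/(10 + I)
Z(f) = -1723/4 + 235*f - f²/4 (Z(f) = 7/4 - ((f² - 940*f) + 1730)/4 = 7/4 - (1730 + f² - 940*f)/4 = 7/4 + (-865/2 + 235*f - f²/4) = -1723/4 + 235*f - f²/4)
s(o, l) = -3 + l
Z(-1910) - O(-4)*(R(13) + s(-33, -31)) = (-1723/4 + 235*(-1910) - ¼*(-1910)²) - (-3/7 + (-3 - 31))/(10 - 4) = (-1723/4 - 448850 - ¼*3648100) - (-3/7 - 34)/6 = (-1723/4 - 448850 - 912025) - (-241)/(6*7) = -5445223/4 - 1*(-241/42) = -5445223/4 + 241/42 = -114349201/84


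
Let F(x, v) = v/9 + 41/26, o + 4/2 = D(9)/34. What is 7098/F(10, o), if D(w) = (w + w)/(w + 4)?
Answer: 28235844/5407 ≈ 5222.1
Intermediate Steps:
D(w) = 2*w/(4 + w) (D(w) = (2*w)/(4 + w) = 2*w/(4 + w))
o = -433/221 (o = -2 + (2*9/(4 + 9))/34 = -2 + (2*9/13)*(1/34) = -2 + (2*9*(1/13))*(1/34) = -2 + (18/13)*(1/34) = -2 + 9/221 = -433/221 ≈ -1.9593)
F(x, v) = 41/26 + v/9 (F(x, v) = v*(⅑) + 41*(1/26) = v/9 + 41/26 = 41/26 + v/9)
7098/F(10, o) = 7098/(41/26 + (⅑)*(-433/221)) = 7098/(41/26 - 433/1989) = 7098/(5407/3978) = 7098*(3978/5407) = 28235844/5407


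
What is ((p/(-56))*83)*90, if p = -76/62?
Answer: 70965/434 ≈ 163.51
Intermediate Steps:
p = -38/31 (p = -76*1/62 = -38/31 ≈ -1.2258)
((p/(-56))*83)*90 = (-38/31/(-56)*83)*90 = (-38/31*(-1/56)*83)*90 = ((19/868)*83)*90 = (1577/868)*90 = 70965/434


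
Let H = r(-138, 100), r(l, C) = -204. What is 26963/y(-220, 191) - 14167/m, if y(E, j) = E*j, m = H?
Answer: 73724611/1071510 ≈ 68.804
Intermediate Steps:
H = -204
m = -204
26963/y(-220, 191) - 14167/m = 26963/((-220*191)) - 14167/(-204) = 26963/(-42020) - 14167*(-1/204) = 26963*(-1/42020) + 14167/204 = -26963/42020 + 14167/204 = 73724611/1071510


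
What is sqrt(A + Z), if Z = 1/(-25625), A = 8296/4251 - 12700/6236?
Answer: I*sqrt(3925076328327071346)/6792991725 ≈ 0.29165*I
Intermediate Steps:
A = -563461/6627309 (A = 8296*(1/4251) - 12700*1/6236 = 8296/4251 - 3175/1559 = -563461/6627309 ≈ -0.085021)
Z = -1/25625 ≈ -3.9024e-5
sqrt(A + Z) = sqrt(-563461/6627309 - 1/25625) = sqrt(-14445315434/169824793125) = I*sqrt(3925076328327071346)/6792991725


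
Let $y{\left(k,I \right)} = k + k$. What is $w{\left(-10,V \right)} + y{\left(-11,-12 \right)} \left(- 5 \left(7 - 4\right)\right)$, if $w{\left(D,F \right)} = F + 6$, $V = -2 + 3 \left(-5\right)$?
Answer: $319$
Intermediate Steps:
$V = -17$ ($V = -2 - 15 = -17$)
$w{\left(D,F \right)} = 6 + F$
$y{\left(k,I \right)} = 2 k$
$w{\left(-10,V \right)} + y{\left(-11,-12 \right)} \left(- 5 \left(7 - 4\right)\right) = \left(6 - 17\right) + 2 \left(-11\right) \left(- 5 \left(7 - 4\right)\right) = -11 - 22 \left(\left(-5\right) 3\right) = -11 - -330 = -11 + 330 = 319$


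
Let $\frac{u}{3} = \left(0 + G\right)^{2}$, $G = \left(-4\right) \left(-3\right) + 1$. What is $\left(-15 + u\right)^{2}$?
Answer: $242064$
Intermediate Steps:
$G = 13$ ($G = 12 + 1 = 13$)
$u = 507$ ($u = 3 \left(0 + 13\right)^{2} = 3 \cdot 13^{2} = 3 \cdot 169 = 507$)
$\left(-15 + u\right)^{2} = \left(-15 + 507\right)^{2} = 492^{2} = 242064$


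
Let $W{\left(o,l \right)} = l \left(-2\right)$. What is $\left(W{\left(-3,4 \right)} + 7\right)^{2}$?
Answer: $1$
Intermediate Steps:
$W{\left(o,l \right)} = - 2 l$
$\left(W{\left(-3,4 \right)} + 7\right)^{2} = \left(\left(-2\right) 4 + 7\right)^{2} = \left(-8 + 7\right)^{2} = \left(-1\right)^{2} = 1$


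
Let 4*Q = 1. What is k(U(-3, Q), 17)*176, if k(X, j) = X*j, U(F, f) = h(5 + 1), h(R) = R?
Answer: 17952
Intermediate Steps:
Q = ¼ (Q = (¼)*1 = ¼ ≈ 0.25000)
U(F, f) = 6 (U(F, f) = 5 + 1 = 6)
k(U(-3, Q), 17)*176 = (6*17)*176 = 102*176 = 17952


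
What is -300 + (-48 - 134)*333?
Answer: -60906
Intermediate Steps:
-300 + (-48 - 134)*333 = -300 - 182*333 = -300 - 60606 = -60906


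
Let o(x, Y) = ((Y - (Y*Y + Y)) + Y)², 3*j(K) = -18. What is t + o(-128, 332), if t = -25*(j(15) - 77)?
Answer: 12076253739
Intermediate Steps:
j(K) = -6 (j(K) = (⅓)*(-18) = -6)
o(x, Y) = (Y - Y²)² (o(x, Y) = ((Y - (Y² + Y)) + Y)² = ((Y - (Y + Y²)) + Y)² = ((Y + (-Y - Y²)) + Y)² = (-Y² + Y)² = (Y - Y²)²)
t = 2075 (t = -25*(-6 - 77) = -25*(-83) = 2075)
t + o(-128, 332) = 2075 + 332²*(-1 + 332)² = 2075 + 110224*331² = 2075 + 110224*109561 = 2075 + 12076251664 = 12076253739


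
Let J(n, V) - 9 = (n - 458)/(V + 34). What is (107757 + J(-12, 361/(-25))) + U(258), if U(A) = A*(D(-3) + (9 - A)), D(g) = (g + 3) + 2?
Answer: 21523810/489 ≈ 44016.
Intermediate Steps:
D(g) = 5 + g (D(g) = (3 + g) + 2 = 5 + g)
U(A) = A*(11 - A) (U(A) = A*((5 - 3) + (9 - A)) = A*(2 + (9 - A)) = A*(11 - A))
J(n, V) = 9 + (-458 + n)/(34 + V) (J(n, V) = 9 + (n - 458)/(V + 34) = 9 + (-458 + n)/(34 + V))
(107757 + J(-12, 361/(-25))) + U(258) = (107757 + (-152 - 12 + 9*(361/(-25)))/(34 + 361/(-25))) + 258*(11 - 1*258) = (107757 + (-152 - 12 + 9*(361*(-1/25)))/(34 + 361*(-1/25))) + 258*(11 - 258) = (107757 + (-152 - 12 + 9*(-361/25))/(34 - 361/25)) + 258*(-247) = (107757 + (-152 - 12 - 3249/25)/(489/25)) - 63726 = (107757 + (25/489)*(-7349/25)) - 63726 = (107757 - 7349/489) - 63726 = 52685824/489 - 63726 = 21523810/489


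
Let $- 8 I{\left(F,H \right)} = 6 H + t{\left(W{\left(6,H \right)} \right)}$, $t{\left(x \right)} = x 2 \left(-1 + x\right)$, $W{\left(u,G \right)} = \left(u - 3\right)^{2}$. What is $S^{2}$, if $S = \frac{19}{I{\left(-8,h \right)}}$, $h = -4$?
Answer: $\frac{361}{225} \approx 1.6044$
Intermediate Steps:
$W{\left(u,G \right)} = \left(-3 + u\right)^{2}$
$t{\left(x \right)} = 2 x \left(-1 + x\right)$
$I{\left(F,H \right)} = -18 - \frac{3 H}{4}$ ($I{\left(F,H \right)} = - \frac{6 H + 2 \left(-3 + 6\right)^{2} \left(-1 + \left(-3 + 6\right)^{2}\right)}{8} = - \frac{6 H + 2 \cdot 3^{2} \left(-1 + 3^{2}\right)}{8} = - \frac{6 H + 2 \cdot 9 \left(-1 + 9\right)}{8} = - \frac{6 H + 2 \cdot 9 \cdot 8}{8} = - \frac{6 H + 144}{8} = - \frac{144 + 6 H}{8} = -18 - \frac{3 H}{4}$)
$S = - \frac{19}{15}$ ($S = \frac{19}{-18 - -3} = \frac{19}{-18 + 3} = \frac{19}{-15} = 19 \left(- \frac{1}{15}\right) = - \frac{19}{15} \approx -1.2667$)
$S^{2} = \left(- \frac{19}{15}\right)^{2} = \frac{361}{225}$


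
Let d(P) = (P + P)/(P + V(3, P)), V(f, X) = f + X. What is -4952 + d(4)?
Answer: -54464/11 ≈ -4951.3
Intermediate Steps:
V(f, X) = X + f
d(P) = 2*P/(3 + 2*P) (d(P) = (P + P)/(P + (P + 3)) = (2*P)/(P + (3 + P)) = (2*P)/(3 + 2*P) = 2*P/(3 + 2*P))
-4952 + d(4) = -4952 + 2*4/(3 + 2*4) = -4952 + 2*4/(3 + 8) = -4952 + 2*4/11 = -4952 + 2*4*(1/11) = -4952 + 8/11 = -54464/11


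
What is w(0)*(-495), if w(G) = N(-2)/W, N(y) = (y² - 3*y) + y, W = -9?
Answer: 440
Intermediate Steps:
N(y) = y² - 2*y
w(G) = -8/9 (w(G) = -2*(-2 - 2)/(-9) = -2*(-4)*(-⅑) = 8*(-⅑) = -8/9)
w(0)*(-495) = -8/9*(-495) = 440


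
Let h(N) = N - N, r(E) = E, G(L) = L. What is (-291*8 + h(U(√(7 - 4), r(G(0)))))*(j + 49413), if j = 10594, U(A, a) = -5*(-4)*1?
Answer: -139696296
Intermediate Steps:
U(A, a) = 20 (U(A, a) = 20*1 = 20)
h(N) = 0
(-291*8 + h(U(√(7 - 4), r(G(0)))))*(j + 49413) = (-291*8 + 0)*(10594 + 49413) = (-2328 + 0)*60007 = -2328*60007 = -139696296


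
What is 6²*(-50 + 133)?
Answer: 2988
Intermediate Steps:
6²*(-50 + 133) = 36*83 = 2988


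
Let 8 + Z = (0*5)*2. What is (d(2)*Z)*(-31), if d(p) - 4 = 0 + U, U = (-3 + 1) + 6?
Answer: 1984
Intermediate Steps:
U = 4 (U = -2 + 6 = 4)
Z = -8 (Z = -8 + (0*5)*2 = -8 + 0*2 = -8 + 0 = -8)
d(p) = 8 (d(p) = 4 + (0 + 4) = 4 + 4 = 8)
(d(2)*Z)*(-31) = (8*(-8))*(-31) = -64*(-31) = 1984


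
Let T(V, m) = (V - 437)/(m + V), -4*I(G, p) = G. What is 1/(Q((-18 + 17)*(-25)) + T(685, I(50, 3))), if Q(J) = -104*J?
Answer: -1345/3496504 ≈ -0.00038467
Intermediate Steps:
I(G, p) = -G/4
T(V, m) = (-437 + V)/(V + m)
1/(Q((-18 + 17)*(-25)) + T(685, I(50, 3))) = 1/(-104*(-18 + 17)*(-25) + (-437 + 685)/(685 - 1/4*50)) = 1/(-(-104)*(-25) + 248/(685 - 25/2)) = 1/(-104*25 + 248/(1345/2)) = 1/(-2600 + (2/1345)*248) = 1/(-2600 + 496/1345) = 1/(-3496504/1345) = -1345/3496504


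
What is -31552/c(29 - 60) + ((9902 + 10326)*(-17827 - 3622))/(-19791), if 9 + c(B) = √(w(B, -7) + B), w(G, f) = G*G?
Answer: 120911978380/5600853 - 31552*√930/849 ≈ 20455.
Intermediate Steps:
w(G, f) = G²
c(B) = -9 + √(B + B²) (c(B) = -9 + √(B² + B) = -9 + √(B + B²))
-31552/c(29 - 60) + ((9902 + 10326)*(-17827 - 3622))/(-19791) = -31552/(-9 + √((29 - 60)*(1 + (29 - 60)))) + ((9902 + 10326)*(-17827 - 3622))/(-19791) = -31552/(-9 + √(-31*(1 - 31))) + (20228*(-21449))*(-1/19791) = -31552/(-9 + √(-31*(-30))) - 433870372*(-1/19791) = -31552/(-9 + √930) + 433870372/19791 = 433870372/19791 - 31552/(-9 + √930)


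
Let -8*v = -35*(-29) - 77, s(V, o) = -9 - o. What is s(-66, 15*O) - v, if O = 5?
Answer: 133/4 ≈ 33.250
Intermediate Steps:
v = -469/4 (v = -(-35*(-29) - 77)/8 = -(1015 - 77)/8 = -1/8*938 = -469/4 ≈ -117.25)
s(-66, 15*O) - v = (-9 - 15*5) - 1*(-469/4) = (-9 - 1*75) + 469/4 = (-9 - 75) + 469/4 = -84 + 469/4 = 133/4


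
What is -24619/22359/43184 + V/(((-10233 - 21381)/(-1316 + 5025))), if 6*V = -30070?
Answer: 8973962279329907/15262465542192 ≈ 587.98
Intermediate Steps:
V = -15035/3 (V = (1/6)*(-30070) = -15035/3 ≈ -5011.7)
-24619/22359/43184 + V/(((-10233 - 21381)/(-1316 + 5025))) = -24619/22359/43184 - 15035*(-1316 + 5025)/(-10233 - 21381)/3 = -24619*1/22359*(1/43184) - 15035/(3*((-31614/3709))) = -24619/22359*1/43184 - 15035/(3*((-31614*1/3709))) = -24619/965551056 - 15035/(3*(-31614/3709)) = -24619/965551056 - 15035/3*(-3709/31614) = -24619/965551056 + 55764815/94842 = 8973962279329907/15262465542192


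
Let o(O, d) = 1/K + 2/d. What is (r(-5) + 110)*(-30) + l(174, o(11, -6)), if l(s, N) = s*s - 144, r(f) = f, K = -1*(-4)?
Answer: 26982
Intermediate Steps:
K = 4
o(O, d) = ¼ + 2/d (o(O, d) = 1/4 + 2/d = 1*(¼) + 2/d = ¼ + 2/d)
l(s, N) = -144 + s² (l(s, N) = s² - 144 = -144 + s²)
(r(-5) + 110)*(-30) + l(174, o(11, -6)) = (-5 + 110)*(-30) + (-144 + 174²) = 105*(-30) + (-144 + 30276) = -3150 + 30132 = 26982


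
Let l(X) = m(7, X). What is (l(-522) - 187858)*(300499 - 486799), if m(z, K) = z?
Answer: 34996641300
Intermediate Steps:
l(X) = 7
(l(-522) - 187858)*(300499 - 486799) = (7 - 187858)*(300499 - 486799) = -187851*(-186300) = 34996641300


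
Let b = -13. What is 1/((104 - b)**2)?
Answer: 1/13689 ≈ 7.3051e-5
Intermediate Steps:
1/((104 - b)**2) = 1/((104 - 1*(-13))**2) = 1/((104 + 13)**2) = 1/(117**2) = 1/13689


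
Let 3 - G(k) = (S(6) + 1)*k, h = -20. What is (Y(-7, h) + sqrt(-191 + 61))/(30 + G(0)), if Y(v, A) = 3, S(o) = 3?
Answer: 1/11 + I*sqrt(130)/33 ≈ 0.090909 + 0.34551*I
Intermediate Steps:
G(k) = 3 - 4*k (G(k) = 3 - (3 + 1)*k = 3 - 4*k)
(Y(-7, h) + sqrt(-191 + 61))/(30 + G(0)) = (3 + sqrt(-191 + 61))/(30 + (3 - 4*0)) = (3 + sqrt(-130))/(30 + (3 + 0)) = (3 + I*sqrt(130))/(30 + 3) = (3 + I*sqrt(130))/33 = (3 + I*sqrt(130))*(1/33) = 1/11 + I*sqrt(130)/33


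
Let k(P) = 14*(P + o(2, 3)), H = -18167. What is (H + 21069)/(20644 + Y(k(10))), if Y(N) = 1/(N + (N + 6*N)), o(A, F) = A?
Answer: 3900288/27745537 ≈ 0.14057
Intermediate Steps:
k(P) = 28 + 14*P (k(P) = 14*(P + 2) = 14*(2 + P) = 28 + 14*P)
Y(N) = 1/(8*N) (Y(N) = 1/(N + 7*N) = 1/(8*N))
(H + 21069)/(20644 + Y(k(10))) = (-18167 + 21069)/(20644 + 1/(8*(28 + 14*10))) = 2902/(20644 + 1/(8*(28 + 140))) = 2902/(20644 + (1/8)/168) = 2902/(20644 + (1/8)*(1/168)) = 2902/(20644 + 1/1344) = 2902/(27745537/1344) = 2902*(1344/27745537) = 3900288/27745537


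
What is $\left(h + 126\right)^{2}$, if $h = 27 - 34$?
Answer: $14161$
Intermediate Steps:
$h = -7$
$\left(h + 126\right)^{2} = \left(-7 + 126\right)^{2} = 119^{2} = 14161$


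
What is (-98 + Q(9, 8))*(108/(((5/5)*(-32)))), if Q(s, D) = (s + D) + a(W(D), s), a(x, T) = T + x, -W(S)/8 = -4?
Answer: 135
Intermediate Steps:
W(S) = 32 (W(S) = -8*(-4) = 32)
Q(s, D) = 32 + D + 2*s (Q(s, D) = (s + D) + (s + 32) = (D + s) + (32 + s) = 32 + D + 2*s)
(-98 + Q(9, 8))*(108/(((5/5)*(-32)))) = (-98 + (32 + 8 + 2*9))*(108/(((5/5)*(-32)))) = (-98 + (32 + 8 + 18))*(108/(((5*(1/5))*(-32)))) = (-98 + 58)*(108/((1*(-32)))) = -4320/(-32) = -4320*(-1)/32 = -40*(-27/8) = 135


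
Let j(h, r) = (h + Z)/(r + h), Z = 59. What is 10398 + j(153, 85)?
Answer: 1237468/119 ≈ 10399.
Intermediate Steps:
j(h, r) = (59 + h)/(h + r) (j(h, r) = (h + 59)/(r + h) = (59 + h)/(h + r))
10398 + j(153, 85) = 10398 + (59 + 153)/(153 + 85) = 10398 + 212/238 = 10398 + (1/238)*212 = 10398 + 106/119 = 1237468/119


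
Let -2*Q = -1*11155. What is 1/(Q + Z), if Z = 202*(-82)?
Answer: -2/21973 ≈ -9.1021e-5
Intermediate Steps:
Z = -16564
Q = 11155/2 (Q = -(-1)*11155/2 = -½*(-11155) = 11155/2 ≈ 5577.5)
1/(Q + Z) = 1/(11155/2 - 16564) = 1/(-21973/2) = -2/21973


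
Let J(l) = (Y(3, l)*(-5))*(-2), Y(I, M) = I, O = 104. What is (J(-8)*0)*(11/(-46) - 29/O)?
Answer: 0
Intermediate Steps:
J(l) = 30 (J(l) = (3*(-5))*(-2) = -15*(-2) = 30)
(J(-8)*0)*(11/(-46) - 29/O) = (30*0)*(11/(-46) - 29/104) = 0*(11*(-1/46) - 29*1/104) = 0*(-11/46 - 29/104) = 0*(-1239/2392) = 0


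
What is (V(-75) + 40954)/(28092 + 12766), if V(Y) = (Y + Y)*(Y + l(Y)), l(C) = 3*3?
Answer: 25427/20429 ≈ 1.2447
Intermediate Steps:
l(C) = 9
V(Y) = 2*Y*(9 + Y) (V(Y) = (Y + Y)*(Y + 9) = (2*Y)*(9 + Y) = 2*Y*(9 + Y))
(V(-75) + 40954)/(28092 + 12766) = (2*(-75)*(9 - 75) + 40954)/(28092 + 12766) = (2*(-75)*(-66) + 40954)/40858 = (9900 + 40954)*(1/40858) = 50854*(1/40858) = 25427/20429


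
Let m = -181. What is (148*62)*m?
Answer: -1660856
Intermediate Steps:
(148*62)*m = (148*62)*(-181) = 9176*(-181) = -1660856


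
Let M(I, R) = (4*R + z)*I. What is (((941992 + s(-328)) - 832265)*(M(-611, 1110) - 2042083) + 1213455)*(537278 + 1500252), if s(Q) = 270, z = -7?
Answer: -1064722700679600710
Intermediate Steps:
M(I, R) = I*(-7 + 4*R) (M(I, R) = (4*R - 7)*I = (-7 + 4*R)*I = I*(-7 + 4*R))
(((941992 + s(-328)) - 832265)*(M(-611, 1110) - 2042083) + 1213455)*(537278 + 1500252) = (((941992 + 270) - 832265)*(-611*(-7 + 4*1110) - 2042083) + 1213455)*(537278 + 1500252) = ((942262 - 832265)*(-611*(-7 + 4440) - 2042083) + 1213455)*2037530 = (109997*(-611*4433 - 2042083) + 1213455)*2037530 = (109997*(-2708563 - 2042083) + 1213455)*2037530 = (109997*(-4750646) + 1213455)*2037530 = (-522556808062 + 1213455)*2037530 = -522555594607*2037530 = -1064722700679600710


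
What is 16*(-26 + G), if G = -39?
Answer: -1040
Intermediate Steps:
16*(-26 + G) = 16*(-26 - 39) = 16*(-65) = -1040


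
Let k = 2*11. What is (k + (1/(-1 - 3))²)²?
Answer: 124609/256 ≈ 486.75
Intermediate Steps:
k = 22
(k + (1/(-1 - 3))²)² = (22 + (1/(-1 - 3))²)² = (22 + (1/(-4))²)² = (22 + (-¼)²)² = (22 + 1/16)² = (353/16)² = 124609/256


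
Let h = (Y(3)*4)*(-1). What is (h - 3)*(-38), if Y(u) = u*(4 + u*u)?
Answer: 6042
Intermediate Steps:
Y(u) = u*(4 + u**2)
h = -156 (h = ((3*(4 + 3**2))*4)*(-1) = ((3*(4 + 9))*4)*(-1) = ((3*13)*4)*(-1) = (39*4)*(-1) = 156*(-1) = -156)
(h - 3)*(-38) = (-156 - 3)*(-38) = -159*(-38) = 6042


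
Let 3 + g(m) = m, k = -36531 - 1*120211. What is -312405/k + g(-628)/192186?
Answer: 14985240782/7530904503 ≈ 1.9898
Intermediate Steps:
k = -156742 (k = -36531 - 120211 = -156742)
g(m) = -3 + m
-312405/k + g(-628)/192186 = -312405/(-156742) + (-3 - 628)/192186 = -312405*(-1/156742) - 631*1/192186 = 312405/156742 - 631/192186 = 14985240782/7530904503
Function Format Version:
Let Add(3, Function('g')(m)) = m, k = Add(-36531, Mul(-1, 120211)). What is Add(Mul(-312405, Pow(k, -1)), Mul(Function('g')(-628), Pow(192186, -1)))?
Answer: Rational(14985240782, 7530904503) ≈ 1.9898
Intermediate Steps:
k = -156742 (k = Add(-36531, -120211) = -156742)
Function('g')(m) = Add(-3, m)
Add(Mul(-312405, Pow(k, -1)), Mul(Function('g')(-628), Pow(192186, -1))) = Add(Mul(-312405, Pow(-156742, -1)), Mul(Add(-3, -628), Pow(192186, -1))) = Add(Mul(-312405, Rational(-1, 156742)), Mul(-631, Rational(1, 192186))) = Add(Rational(312405, 156742), Rational(-631, 192186)) = Rational(14985240782, 7530904503)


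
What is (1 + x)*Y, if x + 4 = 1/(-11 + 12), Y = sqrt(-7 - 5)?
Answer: -4*I*sqrt(3) ≈ -6.9282*I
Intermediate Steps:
Y = 2*I*sqrt(3) (Y = sqrt(-12) = 2*I*sqrt(3) ≈ 3.4641*I)
x = -3 (x = -4 + 1/(-11 + 12) = -4 + 1/1 = -4 + 1 = -3)
(1 + x)*Y = (1 - 3)*(2*I*sqrt(3)) = -4*I*sqrt(3)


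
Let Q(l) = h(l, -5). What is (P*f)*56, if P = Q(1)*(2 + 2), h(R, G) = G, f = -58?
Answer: 64960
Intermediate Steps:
Q(l) = -5
P = -20 (P = -5*(2 + 2) = -5*4 = -20)
(P*f)*56 = -20*(-58)*56 = 1160*56 = 64960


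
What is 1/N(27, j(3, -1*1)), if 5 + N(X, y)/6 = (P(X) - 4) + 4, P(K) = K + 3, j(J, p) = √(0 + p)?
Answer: 1/150 ≈ 0.0066667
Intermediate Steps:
j(J, p) = √p
P(K) = 3 + K
N(X, y) = -12 + 6*X (N(X, y) = -30 + 6*(((3 + X) - 4) + 4) = -30 + 6*((-1 + X) + 4) = -30 + 6*(3 + X) = -30 + (18 + 6*X) = -12 + 6*X)
1/N(27, j(3, -1*1)) = 1/(-12 + 6*27) = 1/(-12 + 162) = 1/150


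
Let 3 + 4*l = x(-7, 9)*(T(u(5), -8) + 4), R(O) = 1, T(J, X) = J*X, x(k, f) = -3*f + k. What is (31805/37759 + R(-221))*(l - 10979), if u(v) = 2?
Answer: -756699801/37759 ≈ -20040.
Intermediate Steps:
x(k, f) = k - 3*f
l = 405/4 (l = -¾ + ((-7 - 3*9)*(2*(-8) + 4))/4 = -¾ + ((-7 - 27)*(-16 + 4))/4 = -¾ + (-34*(-12))/4 = -¾ + (¼)*408 = -¾ + 102 = 405/4 ≈ 101.25)
(31805/37759 + R(-221))*(l - 10979) = (31805/37759 + 1)*(405/4 - 10979) = (31805*(1/37759) + 1)*(-43511/4) = (31805/37759 + 1)*(-43511/4) = (69564/37759)*(-43511/4) = -756699801/37759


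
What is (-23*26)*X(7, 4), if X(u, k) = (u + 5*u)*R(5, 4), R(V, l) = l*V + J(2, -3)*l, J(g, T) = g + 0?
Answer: -703248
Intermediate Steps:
J(g, T) = g
R(V, l) = 2*l + V*l (R(V, l) = l*V + 2*l = V*l + 2*l = 2*l + V*l)
X(u, k) = 168*u (X(u, k) = (u + 5*u)*(4*(2 + 5)) = (6*u)*(4*7) = (6*u)*28 = 168*u)
(-23*26)*X(7, 4) = (-23*26)*(168*7) = -598*1176 = -703248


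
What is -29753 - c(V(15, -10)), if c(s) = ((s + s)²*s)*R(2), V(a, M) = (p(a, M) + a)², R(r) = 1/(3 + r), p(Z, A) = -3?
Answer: -12092701/5 ≈ -2.4185e+6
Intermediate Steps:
V(a, M) = (-3 + a)²
c(s) = 4*s³/5 (c(s) = ((s + s)²*s)/(3 + 2) = ((2*s)²*s)/5 = ((4*s²)*s)*(⅕) = (4*s³)*(⅕) = 4*s³/5)
-29753 - c(V(15, -10)) = -29753 - 4*((-3 + 15)²)³/5 = -29753 - 4*(12²)³/5 = -29753 - 4*144³/5 = -29753 - 4*2985984/5 = -29753 - 1*11943936/5 = -29753 - 11943936/5 = -12092701/5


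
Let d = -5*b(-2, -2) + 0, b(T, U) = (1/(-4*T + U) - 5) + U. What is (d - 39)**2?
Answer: 841/36 ≈ 23.361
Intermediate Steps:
b(T, U) = -5 + U + 1/(U - 4*T) (b(T, U) = (1/(U - 4*T) - 5) + U = (-5 + 1/(U - 4*T)) + U = -5 + U + 1/(U - 4*T))
d = 205/6 (d = -5*(-1 - 1*(-2)**2 - 20*(-2) + 5*(-2) + 4*(-2)*(-2))/(-1*(-2) + 4*(-2)) + 0 = -5*(-1 - 1*4 + 40 - 10 + 16)/(2 - 8) + 0 = -5*(-1 - 4 + 40 - 10 + 16)/(-6) + 0 = -(-5)*41/6 + 0 = -5*(-41/6) + 0 = 205/6 + 0 = 205/6 ≈ 34.167)
(d - 39)**2 = (205/6 - 39)**2 = (-29/6)**2 = 841/36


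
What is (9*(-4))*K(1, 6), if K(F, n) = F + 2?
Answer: -108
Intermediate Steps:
K(F, n) = 2 + F
(9*(-4))*K(1, 6) = (9*(-4))*(2 + 1) = -36*3 = -108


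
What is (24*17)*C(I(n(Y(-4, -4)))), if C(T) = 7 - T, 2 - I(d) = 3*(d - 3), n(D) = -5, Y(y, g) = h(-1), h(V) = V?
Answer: -7752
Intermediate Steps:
Y(y, g) = -1
I(d) = 11 - 3*d (I(d) = 2 - 3*(d - 3) = 2 - 3*(-3 + d) = 2 - (-9 + 3*d) = 2 + (9 - 3*d) = 11 - 3*d)
(24*17)*C(I(n(Y(-4, -4)))) = (24*17)*(7 - (11 - 3*(-5))) = 408*(7 - (11 + 15)) = 408*(7 - 1*26) = 408*(7 - 26) = 408*(-19) = -7752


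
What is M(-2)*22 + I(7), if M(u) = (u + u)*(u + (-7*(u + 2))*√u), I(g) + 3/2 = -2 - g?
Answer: 331/2 ≈ 165.50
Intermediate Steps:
I(g) = -7/2 - g (I(g) = -3/2 + (-2 - g) = -7/2 - g)
M(u) = 2*u*(u + √u*(-14 - 7*u)) (M(u) = (2*u)*(u + (-7*(2 + u))*√u) = (2*u)*(u + (-14 - 7*u)*√u) = (2*u)*(u + √u*(-14 - 7*u)) = 2*u*(u + √u*(-14 - 7*u)))
M(-2)*22 + I(7) = (-(-56)*I*√2 - 56*I*√2 + 2*(-2)²)*22 + (-7/2 - 1*7) = (-(-56)*I*√2 - 56*I*√2 + 2*4)*22 + (-7/2 - 7) = (56*I*√2 - 56*I*√2 + 8)*22 - 21/2 = 8*22 - 21/2 = 176 - 21/2 = 331/2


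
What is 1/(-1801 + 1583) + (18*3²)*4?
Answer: 141263/218 ≈ 648.00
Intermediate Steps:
1/(-1801 + 1583) + (18*3²)*4 = 1/(-218) + (18*9)*4 = -1/218 + 162*4 = -1/218 + 648 = 141263/218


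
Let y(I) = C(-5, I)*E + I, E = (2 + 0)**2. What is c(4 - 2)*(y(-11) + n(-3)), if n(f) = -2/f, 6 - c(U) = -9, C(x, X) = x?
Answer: -455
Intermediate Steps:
E = 4 (E = 2**2 = 4)
c(U) = 15 (c(U) = 6 - 1*(-9) = 6 + 9 = 15)
y(I) = -20 + I (y(I) = -5*4 + I = -20 + I)
c(4 - 2)*(y(-11) + n(-3)) = 15*((-20 - 11) - 2/(-3)) = 15*(-31 - 2*(-1/3)) = 15*(-31 + 2/3) = 15*(-91/3) = -455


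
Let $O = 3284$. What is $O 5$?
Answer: $16420$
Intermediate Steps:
$O 5 = 3284 \cdot 5 = 16420$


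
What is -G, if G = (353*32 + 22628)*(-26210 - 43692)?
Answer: 2371355448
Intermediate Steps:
G = -2371355448 (G = (11296 + 22628)*(-69902) = 33924*(-69902) = -2371355448)
-G = -1*(-2371355448) = 2371355448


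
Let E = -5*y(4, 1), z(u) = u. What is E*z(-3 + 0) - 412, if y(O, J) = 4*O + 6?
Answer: -82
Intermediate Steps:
y(O, J) = 6 + 4*O
E = -110 (E = -5*(6 + 4*4) = -5*(6 + 16) = -5*22 = -110)
E*z(-3 + 0) - 412 = -110*(-3 + 0) - 412 = -110*(-3) - 412 = 330 - 412 = -82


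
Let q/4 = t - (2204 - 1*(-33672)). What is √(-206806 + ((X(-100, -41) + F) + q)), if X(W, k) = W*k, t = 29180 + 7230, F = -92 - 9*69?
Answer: I*√201283 ≈ 448.65*I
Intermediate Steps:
F = -713 (F = -92 - 621 = -713)
t = 36410
q = 2136 (q = 4*(36410 - (2204 - 1*(-33672))) = 4*(36410 - (2204 + 33672)) = 4*(36410 - 1*35876) = 4*(36410 - 35876) = 4*534 = 2136)
√(-206806 + ((X(-100, -41) + F) + q)) = √(-206806 + ((-100*(-41) - 713) + 2136)) = √(-206806 + ((4100 - 713) + 2136)) = √(-206806 + (3387 + 2136)) = √(-206806 + 5523) = √(-201283) = I*√201283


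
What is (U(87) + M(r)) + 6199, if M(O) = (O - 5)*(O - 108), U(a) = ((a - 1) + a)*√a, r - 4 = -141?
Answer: 40989 + 173*√87 ≈ 42603.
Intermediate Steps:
r = -137 (r = 4 - 141 = -137)
U(a) = √a*(-1 + 2*a) (U(a) = ((-1 + a) + a)*√a = (-1 + 2*a)*√a = √a*(-1 + 2*a))
M(O) = (-108 + O)*(-5 + O) (M(O) = (-5 + O)*(-108 + O) = (-108 + O)*(-5 + O))
(U(87) + M(r)) + 6199 = (√87*(-1 + 2*87) + (540 + (-137)² - 113*(-137))) + 6199 = (√87*(-1 + 174) + (540 + 18769 + 15481)) + 6199 = (√87*173 + 34790) + 6199 = (173*√87 + 34790) + 6199 = (34790 + 173*√87) + 6199 = 40989 + 173*√87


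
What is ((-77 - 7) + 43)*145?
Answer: -5945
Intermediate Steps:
((-77 - 7) + 43)*145 = (-84 + 43)*145 = -41*145 = -5945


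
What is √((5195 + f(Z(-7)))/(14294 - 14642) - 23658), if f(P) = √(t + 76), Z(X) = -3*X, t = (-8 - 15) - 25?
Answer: √(-716721573 - 174*√7)/174 ≈ 153.86*I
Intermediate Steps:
t = -48 (t = -23 - 25 = -48)
f(P) = 2*√7 (f(P) = √(-48 + 76) = √28 = 2*√7)
√((5195 + f(Z(-7)))/(14294 - 14642) - 23658) = √((5195 + 2*√7)/(14294 - 14642) - 23658) = √((5195 + 2*√7)/(-348) - 23658) = √((5195 + 2*√7)*(-1/348) - 23658) = √((-5195/348 - √7/174) - 23658) = √(-8238179/348 - √7/174)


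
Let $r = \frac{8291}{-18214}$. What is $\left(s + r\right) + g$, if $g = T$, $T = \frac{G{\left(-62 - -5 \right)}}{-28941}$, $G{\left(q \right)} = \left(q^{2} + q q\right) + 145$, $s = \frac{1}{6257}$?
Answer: $- \frac{2257908442907}{3298261007118} \approx -0.68458$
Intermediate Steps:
$s = \frac{1}{6257} \approx 0.00015982$
$G{\left(q \right)} = 145 + 2 q^{2}$ ($G{\left(q \right)} = \left(q^{2} + q^{2}\right) + 145 = 2 q^{2} + 145 = 145 + 2 q^{2}$)
$r = - \frac{8291}{18214}$ ($r = 8291 \left(- \frac{1}{18214}\right) = - \frac{8291}{18214} \approx -0.4552$)
$T = - \frac{6643}{28941}$ ($T = \frac{145 + 2 \left(-62 - -5\right)^{2}}{-28941} = \left(145 + 2 \left(-62 + 5\right)^{2}\right) \left(- \frac{1}{28941}\right) = \left(145 + 2 \left(-57\right)^{2}\right) \left(- \frac{1}{28941}\right) = \left(145 + 2 \cdot 3249\right) \left(- \frac{1}{28941}\right) = \left(145 + 6498\right) \left(- \frac{1}{28941}\right) = 6643 \left(- \frac{1}{28941}\right) = - \frac{6643}{28941} \approx -0.22954$)
$g = - \frac{6643}{28941} \approx -0.22954$
$\left(s + r\right) + g = \left(\frac{1}{6257} - \frac{8291}{18214}\right) - \frac{6643}{28941} = - \frac{51858573}{113964998} - \frac{6643}{28941} = - \frac{2257908442907}{3298261007118}$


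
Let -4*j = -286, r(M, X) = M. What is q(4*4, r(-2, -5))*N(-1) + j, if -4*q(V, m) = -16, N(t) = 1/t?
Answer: 135/2 ≈ 67.500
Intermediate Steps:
j = 143/2 (j = -¼*(-286) = 143/2 ≈ 71.500)
q(V, m) = 4 (q(V, m) = -¼*(-16) = 4)
q(4*4, r(-2, -5))*N(-1) + j = 4/(-1) + 143/2 = 4*(-1) + 143/2 = -4 + 143/2 = 135/2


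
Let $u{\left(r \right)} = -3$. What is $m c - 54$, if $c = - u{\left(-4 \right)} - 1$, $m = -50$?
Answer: $-154$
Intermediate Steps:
$c = 2$ ($c = \left(-1\right) \left(-3\right) - 1 = 3 - 1 = 2$)
$m c - 54 = \left(-50\right) 2 - 54 = -100 - 54 = -154$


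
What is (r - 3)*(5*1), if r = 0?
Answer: -15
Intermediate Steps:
(r - 3)*(5*1) = (0 - 3)*(5*1) = -3*5 = -15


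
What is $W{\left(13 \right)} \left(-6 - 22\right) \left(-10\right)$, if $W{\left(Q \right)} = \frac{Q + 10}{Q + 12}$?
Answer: $\frac{1288}{5} \approx 257.6$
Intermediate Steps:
$W{\left(Q \right)} = \frac{10 + Q}{12 + Q}$
$W{\left(13 \right)} \left(-6 - 22\right) \left(-10\right) = \frac{10 + 13}{12 + 13} \left(-6 - 22\right) \left(-10\right) = \frac{1}{25} \cdot 23 \left(\left(-28\right) \left(-10\right)\right) = \frac{1}{25} \cdot 23 \cdot 280 = \frac{23}{25} \cdot 280 = \frac{1288}{5}$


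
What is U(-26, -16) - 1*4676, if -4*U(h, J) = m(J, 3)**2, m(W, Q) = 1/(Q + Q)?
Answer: -673345/144 ≈ -4676.0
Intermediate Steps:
m(W, Q) = 1/(2*Q)
U(h, J) = -1/144 (U(h, J) = -((1/2)/3)**2/4 = -((1/2)*(1/3))**2/4 = -(1/6)**2/4 = -1/4*1/36 = -1/144)
U(-26, -16) - 1*4676 = -1/144 - 1*4676 = -1/144 - 4676 = -673345/144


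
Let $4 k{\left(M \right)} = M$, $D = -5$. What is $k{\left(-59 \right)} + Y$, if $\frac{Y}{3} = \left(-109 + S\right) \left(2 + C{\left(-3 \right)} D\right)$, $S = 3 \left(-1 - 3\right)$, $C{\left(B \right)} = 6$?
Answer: $\frac{40597}{4} \approx 10149.0$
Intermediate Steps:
$k{\left(M \right)} = \frac{M}{4}$
$S = -12$ ($S = 3 \left(-4\right) = -12$)
$Y = 10164$ ($Y = 3 \left(-109 - 12\right) \left(2 + 6 \left(-5\right)\right) = 3 \left(- 121 \left(2 - 30\right)\right) = 3 \left(\left(-121\right) \left(-28\right)\right) = 3 \cdot 3388 = 10164$)
$k{\left(-59 \right)} + Y = \frac{1}{4} \left(-59\right) + 10164 = - \frac{59}{4} + 10164 = \frac{40597}{4}$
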